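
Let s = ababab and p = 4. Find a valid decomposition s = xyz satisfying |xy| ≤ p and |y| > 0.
x = '', y = 'aba', z = 'bab'

For s = ababab and p = 4, one valid decomposition is:
- x = '' (length 0)
- y = 'aba' (length 3)
- z = 'bab' (length 3)

Verification:
- xyz = '' + 'aba' + 'bab' = ababab ✓
- |xy| = 3 ≤ 4 ✓
- |y| = 3 > 0 ✓

All pumping lemma constraints are satisfied.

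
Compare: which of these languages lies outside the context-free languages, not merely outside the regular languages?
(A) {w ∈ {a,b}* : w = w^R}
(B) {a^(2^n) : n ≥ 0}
(B) {a^(2^n) : n ≥ 0}

(B) {a^(2^n) : n ≥ 0} requires the CFL pumping lemma.

- {w ∈ {a,b}* : w = w^R} is context-free (but not regular)
  • Can be shown non-regular with the regular pumping lemma
  • After pumping, the string is no longer symmetric

- {a^(2^n) : n ≥ 0} is NOT context-free
  • Requires the CFL pumping lemma to prove
  • Gaps between powers of 2 grow exponentially

The CFL pumping lemma is "stronger" in that it can prove non-membership
in the larger class of context-free languages.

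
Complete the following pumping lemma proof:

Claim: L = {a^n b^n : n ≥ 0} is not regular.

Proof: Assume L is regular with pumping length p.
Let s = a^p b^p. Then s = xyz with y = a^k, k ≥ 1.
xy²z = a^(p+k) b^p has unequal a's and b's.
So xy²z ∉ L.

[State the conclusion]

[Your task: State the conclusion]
This contradicts the pumping lemma for regular languages,
which guarantees xy^i z ∈ L for all i ≥ 0.

Since our assumption that L is regular leads to a contradiction,
we conclude that L = {a^n b^n : n ≥ 0} is NOT regular. ∎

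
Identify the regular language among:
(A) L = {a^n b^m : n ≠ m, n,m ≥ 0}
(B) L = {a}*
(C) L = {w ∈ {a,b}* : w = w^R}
(B) {a}*

(B) L = {a}* is regular.

This can be recognized by a finite automaton (DFA/NFA).
Regular expressions like {a}* define regular languages.

The other choices are not regular:
- {a^n b^m : n ≠ m, n,m ≥ 0}: After pumping a's, we can make n = m
- {w ∈ {a,b}* : w = w^R}: After pumping, the string is no longer symmetric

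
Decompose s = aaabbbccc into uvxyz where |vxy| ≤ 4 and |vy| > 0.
u='aa', v='a', x='bb', y='b', z='ccc'

For s = aaabbbccc with pumping length p = 4:

One valid decomposition:
- u = 'aa'
- v = 'a'
- x = 'bb'
- y = 'b'
- z = 'ccc'

Verification:
- uvxyz = 'aa' + 'a' + 'bb' + 'b' + 'ccc' = aaabbbccc ✓
- |vxy| = |'abbb'| = 4 ≤ 4 ✓
- |vy| = |'ab'| = 2 > 0 ✓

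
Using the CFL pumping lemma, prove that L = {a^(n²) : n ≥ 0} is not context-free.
Assume for contradiction that L is context-free, and let p ≥ 1 be the pumping length given by the pumping lemma for CFLs.
Choose s = a^(p²). Then s ∈ L and |s| = p² ≥ p.
By the CFL pumping lemma, s = uvxyz for some u, v, x, y, z with |vxy| ≤ p, |vy| ≥ 1, and uv^i xy^i z ∈ L for every i ≥ 0.
All symbols are a's, so only lengths matter: let k = |vy|, with 1 ≤ k ≤ |vxy| ≤ p.

Take i = 2: |uv²xy²z| = p² + k, and p² < p² + k ≤ p² + p < (p + 1)².
So the length lies strictly between consecutive squares and is not a perfect square; uv²xy²z ∉ L.

This contradicts the CFL pumping lemma, which requires uv^i xy^i z ∈ L for all i ≥ 0.
Hence L = {a^(n²) : n ≥ 0} is not context-free. ∎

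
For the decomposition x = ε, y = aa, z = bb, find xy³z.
aaaaaabb

Given x = '', y = 'aa', z = 'bb' and i = 3:

xy^3z = x + y·y·...·y (3 times) + z
       = '' + 'aa'^3 + 'bb'
       = '' + 'aaaaaa' + 'bb'
       = 'aaaaaabb'

The pumped string is 'aaaaaabb' with length 8.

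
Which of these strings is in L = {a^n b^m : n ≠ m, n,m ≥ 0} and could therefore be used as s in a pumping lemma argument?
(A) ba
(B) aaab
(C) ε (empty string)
(B) aaab

The pumping lemma is applied to a string s that lies in L, so first check membership of each option:
- (A) ba has an a after a b, so it is not of the form a^n b^m and is not in L ✗
- (B) aaab = a^3 b^1 with 3 ≠ 1, so it is in L ✓
- (C) ε = a^0 b^0 has n = m = 0, so it is not in L ✗

Only (B) aaab is in L, so it is the only candidate that could play the role of s.
(In a complete proof one picks s in terms of the pumping length p so that |s| ≥ p is guaranteed; a fixed string like aaab illustrates the shape of such an s.)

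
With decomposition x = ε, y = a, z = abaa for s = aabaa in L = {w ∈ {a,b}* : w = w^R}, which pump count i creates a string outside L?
i = 0

xy⁰z = ε · ε · abaa = abaa; abaa reversed is aaba ≠ abaa, so it is not a palindrome and is not in L.
(Other choices also work, e.g. i = 2, 3; only i = 1 is guaranteed to stay in L since xy¹z = s.)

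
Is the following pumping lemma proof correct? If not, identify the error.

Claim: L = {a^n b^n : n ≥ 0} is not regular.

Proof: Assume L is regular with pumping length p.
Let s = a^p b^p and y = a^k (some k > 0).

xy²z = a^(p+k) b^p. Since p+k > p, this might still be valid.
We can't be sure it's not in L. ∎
The proof is INCORRECT.

Error: The conclusion is wrong.
xy²z = a^(p+k) b^p is definitely NOT in L because the number of a's (p+k) ≠ number of b's (p).
The proof incorrectly doubts what is actually a valid contradiction.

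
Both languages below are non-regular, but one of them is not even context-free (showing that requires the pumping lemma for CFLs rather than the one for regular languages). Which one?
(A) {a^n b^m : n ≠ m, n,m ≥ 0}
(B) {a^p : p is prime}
(B) {a^p : p is prime}

(B) {a^p : p is prime} requires the CFL pumping lemma.

- {a^n b^m : n ≠ m, n,m ≥ 0} is context-free (but not regular)
  • Can be shown non-regular with the regular pumping lemma
  • After pumping a's, we can make n = m

- {a^p : p is prime} is NOT context-free
  • Requires the CFL pumping lemma to prove
  • The CFL pumping lemma also fails because prime gaps are unbounded

The CFL pumping lemma is "stronger" in that it can prove non-membership
in the larger class of context-free languages.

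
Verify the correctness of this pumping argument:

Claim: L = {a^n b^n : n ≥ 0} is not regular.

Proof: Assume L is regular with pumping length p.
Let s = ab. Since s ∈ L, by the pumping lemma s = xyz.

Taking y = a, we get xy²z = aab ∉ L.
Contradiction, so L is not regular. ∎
The proof is INCORRECT.

Error: The string s = ab may be shorter than p.
The pumping lemma only applies to strings with |s| ≥ p, and p is not under our control.
We must choose s in terms of p, e.g. s = a^p b^p, to ensure |s| ≥ p.
(The proof also fixes one particular y; a valid argument must handle every decomposition with |xy| ≤ p and |y| ≥ 1 — for s = a^p b^p this forces y = a^k, and then xy²z = a^(p+k) b^p ∉ L.)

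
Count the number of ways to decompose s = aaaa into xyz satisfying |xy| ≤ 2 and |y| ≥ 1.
3

For s = 'aaaa' with pumping length p = 2:

Constraints: |xy| ≤ 2, |y| > 0

Valid decompositions (|xy| ≤ p, |y| ≥ 1):
  • x='', y='a', z='aaa'
  • x='a', y='a', z='aa'
  • x='', y='aa', z='aa'

Total count: 3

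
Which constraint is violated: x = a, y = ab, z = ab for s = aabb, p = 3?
Violated: xyz = s

The decomposition x = a, y = ab, z = ab for s = aabb with p = 3
violates the constraint: xyz = s

xyz = 'a' + 'ab' + 'ab' = 'aabab' ≠ 'aabb' = s. The decomposition doesn't reconstruct s.

Pumping lemma constraints:
1. xyz = s (decomposition is valid)
2. |xy| ≤ p
3. |y| > 0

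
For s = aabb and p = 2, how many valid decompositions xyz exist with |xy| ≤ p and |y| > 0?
3

For s = 'aabb' with pumping length p = 2:

Constraints: |xy| ≤ 2, |y| > 0

Valid decompositions (|xy| ≤ p, |y| ≥ 1):
  • x='', y='a', z='abb'
  • x='a', y='a', z='bb'
  • x='', y='aa', z='bb'

Total count: 3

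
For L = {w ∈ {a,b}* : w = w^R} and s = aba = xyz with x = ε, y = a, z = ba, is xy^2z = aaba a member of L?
No

xy²z = ε · aa · ba = aaba.
aaba reversed is abaa ≠ aaba, so it is not a palindrome and is not in L.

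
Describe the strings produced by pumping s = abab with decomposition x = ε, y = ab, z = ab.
{xy^i z : i ≥ 0} = {(ab)^(i+1) : i ≥ 0} = {ab, abab, ababab, ...}

With x = ε, y = ab, z = ab: Pumping 'ab' gives strings of alternating a's and b's.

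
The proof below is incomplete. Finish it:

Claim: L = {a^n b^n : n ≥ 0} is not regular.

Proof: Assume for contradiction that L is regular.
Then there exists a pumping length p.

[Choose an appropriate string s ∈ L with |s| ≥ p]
s = a^p b^p

This string is in L (has equal a's and b's) and has length 2p ≥ p.
Any decomposition xyz with |xy| ≤ p means y consists only of a's,
so pumping will unbalance the counts.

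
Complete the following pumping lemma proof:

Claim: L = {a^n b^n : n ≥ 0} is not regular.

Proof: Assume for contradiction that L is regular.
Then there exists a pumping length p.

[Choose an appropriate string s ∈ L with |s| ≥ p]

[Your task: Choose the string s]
s = a^p b^p

This string is in L (has equal a's and b's) and has length 2p ≥ p.
Any decomposition xyz with |xy| ≤ p means y consists only of a's,
so pumping will unbalance the counts.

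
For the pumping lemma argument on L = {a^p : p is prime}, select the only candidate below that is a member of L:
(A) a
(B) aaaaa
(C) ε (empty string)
(B) aaaaa

The pumping lemma is applied to a string s that lies in L, so first check membership of each option:
- (A) a has length 1, which is not prime, so it is not in L ✗
- (B) aaaaa has length 5, which is prime, so it is in L ✓
- (C) ε has length 0, which is not prime, so it is not in L ✗

Only (B) aaaaa is in L, so it is the only candidate that could play the role of s.
(In a complete proof one picks s in terms of the pumping length p so that |s| ≥ p is guaranteed; a fixed string like aaaaa illustrates the shape of such an s.)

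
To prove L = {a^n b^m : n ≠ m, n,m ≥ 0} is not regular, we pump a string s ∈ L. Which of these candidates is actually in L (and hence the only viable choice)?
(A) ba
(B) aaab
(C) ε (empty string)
(B) aaab

The pumping lemma is applied to a string s that lies in L, so first check membership of each option:
- (A) ba has an a after a b, so it is not of the form a^n b^m and is not in L ✗
- (B) aaab = a^3 b^1 with 3 ≠ 1, so it is in L ✓
- (C) ε = a^0 b^0 has n = m = 0, so it is not in L ✗

Only (B) aaab is in L, so it is the only candidate that could play the role of s.
(In a complete proof one picks s in terms of the pumping length p so that |s| ≥ p is guaranteed; a fixed string like aaab illustrates the shape of such an s.)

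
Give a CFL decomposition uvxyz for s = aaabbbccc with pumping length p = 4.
u='aa', v='a', x='bb', y='b', z='ccc'

For s = aaabbbccc with pumping length p = 4:

One valid decomposition:
- u = 'aa'
- v = 'a'
- x = 'bb'
- y = 'b'
- z = 'ccc'

Verification:
- uvxyz = 'aa' + 'a' + 'bb' + 'b' + 'ccc' = aaabbbccc ✓
- |vxy| = |'abbb'| = 4 ≤ 4 ✓
- |vy| = |'ab'| = 2 > 0 ✓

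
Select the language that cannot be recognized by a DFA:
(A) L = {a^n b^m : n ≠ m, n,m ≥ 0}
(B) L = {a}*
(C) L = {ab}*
(A) {a^n b^m : n ≠ m, n,m ≥ 0}

(A) L = {a^n b^m : n ≠ m, n,m ≥ 0} is NOT regular.

The pumping lemma can be used to prove this:
After pumping a's, we can make n = m

The other languages are regular because they can be recognized by finite automata.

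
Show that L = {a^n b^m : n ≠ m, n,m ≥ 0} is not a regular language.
Assume for contradiction that L is regular, and let p ≥ 1 be the pumping length given by the pumping lemma.
Choose s = a^p b^(p + p!). Then s ∈ L because p ≠ p + p! (as p! ≥ 1), and |s| ≥ p.
By the pumping lemma, s = xyz for some x, y, z with |xy| ≤ p, |y| ≥ 1, and xy^i z ∈ L for every i ≥ 0.
Since |xy| ≤ p and the first p symbols of s are all a's, y = a^k for some k with 1 ≤ k ≤ p.
For every i ≥ 0, xy^i z = a^(p + (i − 1)k) b^(p + p!).

Because 1 ≤ k ≤ p, k divides p!. Let t = p!/k (a positive integer) and take i = t + 1.
Then the number of a's is p + tk = p + p!, which equals the number of b's.
So xy^(t+1) z = a^(p + p!) b^(p + p!) has equally many a's and b's and is NOT in L.

This contradicts the pumping lemma, which requires xy^i z ∈ L for all i ≥ 0.
Hence L = {a^n b^m : n ≠ m, n,m ≥ 0} is not regular. ∎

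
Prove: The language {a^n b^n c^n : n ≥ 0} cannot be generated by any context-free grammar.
Assume for contradiction that L is context-free, and let p ≥ 1 be the pumping length given by the pumping lemma for CFLs.
Choose s = a^p b^p c^p. Then s ∈ L and |s| = 3p ≥ p.
By the CFL pumping lemma, s = uvxyz for some u, v, x, y, z with |vxy| ≤ p, |vy| ≥ 1, and uv^i xy^i z ∈ L for every i ≥ 0.

Because |vxy| ≤ p, the window vxy cannot contain both an a and a c: any substring of s containing both must include the entire block b^p plus at least one a and one c, so it has length ≥ p + 2 > p.
Hence at least one of the letters a, c does not occur in vy at all.

Take i = 0: the string uxz is obtained from s by deleting |vy| ≥ 1 symbols, so |uxz| = 3p − |vy| < 3p.
But the letter (a or c) that does not occur in vy still occurs exactly p times in uxz. Every string of L with exactly p copies of some letter is a^p b^p c^p, of length 3p. Since |uxz| < 3p, uxz ∉ L.

This contradicts the CFL pumping lemma, which requires uv^i xy^i z ∈ L for all i ≥ 0.
Hence L = {a^n b^n c^n : n ≥ 0} is not context-free. ∎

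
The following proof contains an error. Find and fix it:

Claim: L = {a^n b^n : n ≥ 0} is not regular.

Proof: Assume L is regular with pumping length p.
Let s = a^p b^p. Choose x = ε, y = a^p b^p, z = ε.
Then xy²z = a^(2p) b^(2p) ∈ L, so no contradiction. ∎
Error: The decomposition violates |xy| ≤ p. With y = a^p b^p, |xy| = |y| = 2p > p. (The proof also miscomputes xy²z, which would be a^p b^p a^p b^p rather than a^(2p) b^(2p), and it wrongly treats one harmless decomposition as settling the matter — the prover does not get to choose the decomposition.)

Correction: The pumping lemma requires |xy| ≤ p, and the argument must handle every decomposition satisfying |xy| ≤ p, |y| ≥ 1. Since s starts with p a's, any such y consists only of a's, say y = a^k with k ≥ 1. Then xy²z = a^(p+k) b^p has unequal numbers of a's and b's, so xy²z ∉ L — the required contradiction.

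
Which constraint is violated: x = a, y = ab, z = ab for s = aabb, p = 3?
Violated: xyz = s

The decomposition x = a, y = ab, z = ab for s = aabb with p = 3
violates the constraint: xyz = s

xyz = 'a' + 'ab' + 'ab' = 'aabab' ≠ 'aabb' = s. The decomposition doesn't reconstruct s.

Pumping lemma constraints:
1. xyz = s (decomposition is valid)
2. |xy| ≤ p
3. |y| > 0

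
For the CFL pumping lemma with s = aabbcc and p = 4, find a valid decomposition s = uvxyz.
u='a', v='a', x='bb', y='c', z='c'

For s = aabbcc with pumping length p = 4:

One valid decomposition:
- u = 'a'
- v = 'a'
- x = 'bb'
- y = 'c'
- z = 'c'

Verification:
- uvxyz = 'a' + 'a' + 'bb' + 'c' + 'c' = aabbcc ✓
- |vxy| = |'abbc'| = 4 ≤ 4 ✓
- |vy| = |'ac'| = 2 > 0 ✓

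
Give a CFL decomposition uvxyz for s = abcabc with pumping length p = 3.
u='ab', v='c', x='a', y='b', z='c'

For s = abcabc with pumping length p = 3:

One valid decomposition:
- u = 'ab'
- v = 'c'
- x = 'a'
- y = 'b'
- z = 'c'

Verification:
- uvxyz = 'ab' + 'c' + 'a' + 'b' + 'c' = abcabc ✓
- |vxy| = |'cab'| = 3 ≤ 3 ✓
- |vy| = |'cb'| = 2 > 0 ✓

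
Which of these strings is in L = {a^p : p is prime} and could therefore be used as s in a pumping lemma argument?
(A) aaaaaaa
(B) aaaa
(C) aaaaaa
(A) aaaaaaa

The pumping lemma is applied to a string s that lies in L, so first check membership of each option:
- (A) aaaaaaa has length 7, which is prime, so it is in L ✓
- (B) aaaa has length 4 = 2 × 2, which is not prime, so it is not in L ✗
- (C) aaaaaa has length 6 = 2 × 3, which is not prime, so it is not in L ✗

Only (A) aaaaaaa is in L, so it is the only candidate that could play the role of s.
(In a complete proof one picks s in terms of the pumping length p so that |s| ≥ p is guaranteed; a fixed string like aaaaaaa illustrates the shape of such an s.)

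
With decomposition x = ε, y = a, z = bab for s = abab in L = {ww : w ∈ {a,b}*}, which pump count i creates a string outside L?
i = 0

xy⁰z = ε · ε · bab = bab; bab has odd length 3, so it cannot be written as ww and is not in L.
(Other choices also work, e.g. i = 2, 3; only i = 1 is guaranteed to stay in L since xy¹z = s.)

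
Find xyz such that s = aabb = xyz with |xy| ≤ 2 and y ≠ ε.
x = '', y = 'a', z = 'abb'

For s = aabb and p = 2, one valid decomposition is:
- x = '' (length 0)
- y = 'a' (length 1)
- z = 'abb' (length 3)

Verification:
- xyz = '' + 'a' + 'abb' = aabb ✓
- |xy| = 1 ≤ 2 ✓
- |y| = 1 > 0 ✓

All pumping lemma constraints are satisfied.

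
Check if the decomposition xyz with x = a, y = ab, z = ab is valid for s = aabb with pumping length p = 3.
Violated: xyz = s

The decomposition x = a, y = ab, z = ab for s = aabb with p = 3
violates the constraint: xyz = s

xyz = 'a' + 'ab' + 'ab' = 'aabab' ≠ 'aabb' = s. The decomposition doesn't reconstruct s.

Pumping lemma constraints:
1. xyz = s (decomposition is valid)
2. |xy| ≤ p
3. |y| > 0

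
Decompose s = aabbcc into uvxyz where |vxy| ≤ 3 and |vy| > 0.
u='aa', v='b', x='b', y='c', z='c'

For s = aabbcc with pumping length p = 3:

One valid decomposition:
- u = 'aa'
- v = 'b'
- x = 'b'
- y = 'c'
- z = 'c'

Verification:
- uvxyz = 'aa' + 'b' + 'b' + 'c' + 'c' = aabbcc ✓
- |vxy| = |'bbc'| = 3 ≤ 3 ✓
- |vy| = |'bc'| = 2 > 0 ✓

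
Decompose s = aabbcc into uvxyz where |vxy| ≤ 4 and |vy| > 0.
u='a', v='a', x='bb', y='c', z='c'

For s = aabbcc with pumping length p = 4:

One valid decomposition:
- u = 'a'
- v = 'a'
- x = 'bb'
- y = 'c'
- z = 'c'

Verification:
- uvxyz = 'a' + 'a' + 'bb' + 'c' + 'c' = aabbcc ✓
- |vxy| = |'abbc'| = 4 ≤ 4 ✓
- |vy| = |'ac'| = 2 > 0 ✓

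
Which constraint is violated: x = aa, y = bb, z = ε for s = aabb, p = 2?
Violated: |xy| ≤ p

The decomposition x = aa, y = bb, z = ε for s = aabb with p = 2
violates the constraint: |xy| ≤ p

|xy| = |aabb| = 4 > 2 = p. The decomposition puts too many characters in xy.

Pumping lemma constraints:
1. xyz = s (decomposition is valid)
2. |xy| ≤ p
3. |y| > 0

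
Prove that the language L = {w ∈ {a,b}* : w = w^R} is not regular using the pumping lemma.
Assume for contradiction that L is regular, and let p ≥ 1 be the pumping length given by the pumping lemma.
Choose s = a^p b a^p. Then s ∈ L (it reads the same in both directions) and |s| = 2p + 1 ≥ p.
By the pumping lemma, s = xyz for some x, y, z with |xy| ≤ p, |y| ≥ 1, and xy^i z ∈ L for every i ≥ 0.
Since |xy| ≤ p and the first p symbols of s are all a's, y = a^k for some k with 1 ≤ k ≤ p.

Take i = 2: xy²z = a^(p + k) b a^p.
Its reversal is a^p b a^(p + k). These differ because the block of a's before the unique b has length p + k in one and p in the other, and p + k ≠ p since k ≥ 1. So xy²z is not a palindrome, i.e. xy²z ∉ L.

This contradicts the pumping lemma, which requires xy^i z ∈ L for all i ≥ 0.
Hence L = {w ∈ {a,b}* : w = w^R} is not regular. ∎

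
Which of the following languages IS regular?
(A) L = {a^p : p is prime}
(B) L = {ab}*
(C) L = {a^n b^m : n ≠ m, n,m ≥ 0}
(B) {ab}*

(B) L = {ab}* is regular.

This can be recognized by a finite automaton (DFA/NFA).
Regular expressions like {ab}* define regular languages.

The other choices are not regular:
- {a^p : p is prime}: After pumping, the length becomes composite
- {a^n b^m : n ≠ m, n,m ≥ 0}: After pumping a's, we can make n = m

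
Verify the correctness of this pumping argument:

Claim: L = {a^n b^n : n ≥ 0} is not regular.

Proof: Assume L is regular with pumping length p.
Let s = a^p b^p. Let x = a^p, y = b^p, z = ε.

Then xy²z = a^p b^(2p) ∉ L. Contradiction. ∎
The proof is INCORRECT.

Error: The decomposition violates |xy| ≤ p.
With x = a^p and y = b^p, we have |xy| = 2p > p.
The pumping lemma requires |xy| ≤ p, so y must be within the first p characters.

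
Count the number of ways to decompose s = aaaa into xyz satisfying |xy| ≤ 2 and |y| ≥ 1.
3

For s = 'aaaa' with pumping length p = 2:

Constraints: |xy| ≤ 2, |y| > 0

Valid decompositions (|xy| ≤ p, |y| ≥ 1):
  • x='', y='a', z='aaa'
  • x='a', y='a', z='aa'
  • x='', y='aa', z='aa'

Total count: 3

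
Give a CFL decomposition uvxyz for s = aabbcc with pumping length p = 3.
u='aa', v='b', x='b', y='c', z='c'

For s = aabbcc with pumping length p = 3:

One valid decomposition:
- u = 'aa'
- v = 'b'
- x = 'b'
- y = 'c'
- z = 'c'

Verification:
- uvxyz = 'aa' + 'b' + 'b' + 'c' + 'c' = aabbcc ✓
- |vxy| = |'bbc'| = 3 ≤ 3 ✓
- |vy| = |'bc'| = 2 > 0 ✓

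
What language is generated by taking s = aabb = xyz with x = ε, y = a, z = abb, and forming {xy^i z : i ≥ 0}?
{xy^i z : i ≥ 0} = {a^(i+1) b^2 : i ≥ 0} = {abb, aabb, aaabb, ...}

With x = ε, y = a, z = abb: Starting with aabb and pumping the first 'a' (z = abb keeps the second 'a'), we get strings with i+1 a's followed by 2 b's for i = 0, 1, 2, ...; note bb is not produced because z always contributes one a.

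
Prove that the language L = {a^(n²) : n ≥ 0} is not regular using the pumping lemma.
Assume for contradiction that L is regular, and let p ≥ 1 be the pumping length given by the pumping lemma.
Choose s = a^(p²). Then s ∈ L and |s| = p² ≥ p.
By the pumping lemma, s = xyz for some x, y, z with |xy| ≤ p, |y| ≥ 1, and xy^i z ∈ L for every i ≥ 0.
Here y = a^k for some k with 1 ≤ k ≤ |xy| ≤ p.

Take i = 2: |xy²z| = p² + k.
Now p² < p² + k ≤ p² + p < p² + 2p + 1 = (p + 1)².
So |xy²z| lies strictly between the consecutive squares p² and (p + 1)², hence is not a perfect square, and xy²z ∉ L.

This contradicts the pumping lemma, which requires xy^i z ∈ L for all i ≥ 0.
Hence L = {a^(n²) : n ≥ 0} is not regular. ∎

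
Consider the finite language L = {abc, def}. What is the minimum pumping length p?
p = 4

For a finite language L, the pumping lemma holds vacuously if p > max|s| for s ∈ L.

The longest string in L = {abc, def} has length 3.
If p = 4, then no string s ∈ L has |s| ≥ p, so the condition is vacuously true.

The minimum pumping length is p = 4.

Why no smaller p works: for any p ≤ 3, the longest string s ∈ L has |s| = 3 ≥ p, so it would
have to be pumpable; but pumping up (i = 2, 3, ...) produces ever longer strings, which cannot all lie in the
finite language L. So the pumping property fails for every p ≤ 3.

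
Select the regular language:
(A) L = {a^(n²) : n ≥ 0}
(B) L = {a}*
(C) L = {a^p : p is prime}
(B) {a}*

(B) L = {a}* is regular.

This can be recognized by a finite automaton (DFA/NFA).
Regular expressions like {a}* define regular languages.

The other choices are not regular:
- {a^p : p is prime}: After pumping, the length becomes composite
- {a^(n²) : n ≥ 0}: After pumping, length is no longer a perfect square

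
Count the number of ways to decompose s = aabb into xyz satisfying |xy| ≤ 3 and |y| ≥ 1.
6

For s = 'aabb' with pumping length p = 3:

Constraints: |xy| ≤ 3, |y| > 0

Valid decompositions (|xy| ≤ p, |y| ≥ 1):
  • x='', y='a', z='abb'
  • x='a', y='a', z='bb'
  • x='', y='aa', z='bb'
  • x='aa', y='b', z='b'
  • x='a', y='ab', z='b'
  • x='', y='aab', z='b'

Total count: 6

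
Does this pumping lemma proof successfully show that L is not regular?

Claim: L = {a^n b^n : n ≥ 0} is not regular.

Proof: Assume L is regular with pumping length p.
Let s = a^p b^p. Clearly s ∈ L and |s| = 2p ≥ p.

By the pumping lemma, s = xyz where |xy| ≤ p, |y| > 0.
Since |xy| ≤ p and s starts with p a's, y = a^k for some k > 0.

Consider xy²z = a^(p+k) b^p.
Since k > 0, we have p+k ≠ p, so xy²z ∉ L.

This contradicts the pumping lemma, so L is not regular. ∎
The proof is correct.

This proof is valid because:
1. The string s = a^p b^p is correctly in L
2. The decomposition analysis is correct: y must consist only of a's
3. The contradiction is valid: pumping increases a's but not b's
4. The conclusion follows logically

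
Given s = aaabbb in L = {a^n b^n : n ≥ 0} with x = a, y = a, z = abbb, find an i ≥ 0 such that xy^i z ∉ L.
i = 2

xy²z = a · aa · abbb = aaaabbb; aaaabbb has 4 a's and 3 b's; 4 ≠ 3, so it is not in L.
(Other choices also work, e.g. i = 0, 3; only i = 1 is guaranteed to stay in L since xy¹z = s.)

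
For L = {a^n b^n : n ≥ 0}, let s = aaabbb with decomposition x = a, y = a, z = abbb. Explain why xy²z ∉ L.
xy²z = aaaabbb ∉ L

Pumping with i = 2 replaces y = a by y² = aa:
- Original: s = xyz = aaabbb; aaabbb = a^3 b^3 has equal counts (3 = 3), so it is in L
- Pumped: xy²z = a · aa · abbb = aaaabbb
- aaaabbb has 4 a's and 3 b's; 4 ≠ 3, so it is not in L

The pumping lemma would require xy²z ∈ L, so this decomposition yields a contradiction.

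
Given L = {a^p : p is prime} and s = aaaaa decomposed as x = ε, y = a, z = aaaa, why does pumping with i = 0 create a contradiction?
xy⁰z = aaaa ∉ L

Pumping with i = 0 replaces y = a by y⁰ = ε:
- Original: s = xyz = aaaaa; aaaaa has length 5, which is prime, so it is in L
- Pumped: xy⁰z = ε · ε · aaaa = aaaa
- aaaa has length 4 = 2 × 2, which is not prime, so it is not in L

The pumping lemma would require xy⁰z ∈ L, so this decomposition yields a contradiction.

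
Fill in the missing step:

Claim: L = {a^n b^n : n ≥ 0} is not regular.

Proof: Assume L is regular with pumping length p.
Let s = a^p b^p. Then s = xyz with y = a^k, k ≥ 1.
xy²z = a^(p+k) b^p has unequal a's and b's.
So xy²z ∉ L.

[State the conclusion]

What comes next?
This contradicts the pumping lemma for regular languages,
which guarantees xy^i z ∈ L for all i ≥ 0.

Since our assumption that L is regular leads to a contradiction,
we conclude that L = {a^n b^n : n ≥ 0} is NOT regular. ∎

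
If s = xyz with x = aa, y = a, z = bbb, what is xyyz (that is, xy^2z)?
aaaabbb

Given x = 'aa', y = 'a', z = 'bbb' and i = 2:

xy^2z = x + y·y·...·y (2 times) + z
       = 'aa' + 'a'^2 + 'bbb'
       = 'aa' + 'aa' + 'bbb'
       = 'aaaabbb'

The pumped string is 'aaaabbb' with length 7.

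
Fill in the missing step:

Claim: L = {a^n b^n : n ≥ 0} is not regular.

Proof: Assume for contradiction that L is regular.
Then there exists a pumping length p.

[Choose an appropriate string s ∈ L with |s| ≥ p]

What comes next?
s = a^p b^p

This string is in L (has equal a's and b's) and has length 2p ≥ p.
Any decomposition xyz with |xy| ≤ p means y consists only of a's,
so pumping will unbalance the counts.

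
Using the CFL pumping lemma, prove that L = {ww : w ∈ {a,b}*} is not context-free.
Assume for contradiction that L is context-free, and let p ≥ 1 be the pumping length given by the pumping lemma for CFLs.
Choose s = a^p b^p a^p b^p. Then s ∈ L (take w = a^p b^p) and |s| = 4p ≥ p.
By the CFL pumping lemma, s = uvxyz for some u, v, x, y, z with |vxy| ≤ p, |vy| ≥ 1, and uv^i xy^i z ∈ L for every i ≥ 0.

Write s as four blocks A₁ B₁ A₂ B₂ with A₁ = A₂ = a^p and B₁ = B₂ = b^p. Since |vxy| ≤ p, the window vxy lies inside at most two adjacent blocks. Take i = 0 and let t = uxz, so |t| = 4p − |vy| with 1 ≤ |vy| ≤ p. If |t| is odd, t ∉ L immediately, so assume |vy| is even (hence |vy| ≥ 2) and |t|/2 = 2p − |vy|/2, which satisfies p ≤ |t|/2 ≤ 2p − 1.

Case 1 (vxy inside A₁B₁): t = a^(p−j) b^(p−l) a^p b^p with j + l = |vy|. The second half of t has length < 2p, so it is a suffix of the trailing a^p b^p and ends in b; the first half is a^(p−j) b^(p−l) a^((j+l)/2), which ends in a because (j+l)/2 ≥ 1. The halves differ, so t ∉ L.

Case 2 (vxy inside B₁A₂, straddling the middle): t = a^p b^(p−j) a^(p−l) b^p with j + l = |vy|. If t = ww, then w is a prefix of t of length ≥ p, so w begins with a^p; and w is a suffix of t of length ≥ p, so w ends with b^p. That forces |w| ≥ 2p, contradicting |w| = |t|/2 ≤ 2p − 1. So t ∉ L.

Case 3 (vxy inside A₂B₂): t = a^p b^p a^(p−j) b^(p−l) with j + l = |vy|. The first half of t is a prefix of a^p b^p, so it begins with a; the second half is b^((j+l)/2) a^(p−j) b^(p−l), which begins with b. The halves differ, so t ∉ L.

In every case uv⁰xy⁰z = uxz ∉ L.

This contradicts the CFL pumping lemma, which requires uv^i xy^i z ∈ L for all i ≥ 0.
Hence L = {ww : w ∈ {a,b}*} is not context-free. ∎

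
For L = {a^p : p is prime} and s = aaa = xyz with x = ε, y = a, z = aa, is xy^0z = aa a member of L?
Yes

xy⁰z = ε · ε · aa = aa.
aa has length 2, which is prime, so it is in L.
(A single pumped string landing in L is not a contradiction by itself; a non-regularity proof needs some i for which xy^i z ∉ L, for every admissible decomposition.)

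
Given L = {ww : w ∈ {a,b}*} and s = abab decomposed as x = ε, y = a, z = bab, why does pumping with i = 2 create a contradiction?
xy²z = aabab ∉ L

Pumping with i = 2 replaces y = a by y² = aa:
- Original: s = xyz = abab; abab splits into halves ab · ab, which are equal, so it is in L (w = ab)
- Pumped: xy²z = ε · aa · bab = aabab
- aabab has odd length 5, so it cannot be written as ww and is not in L

The pumping lemma would require xy²z ∈ L, so this decomposition yields a contradiction.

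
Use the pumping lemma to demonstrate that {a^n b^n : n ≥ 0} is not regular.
Assume for contradiction that L is regular, and let p ≥ 1 be the pumping length given by the pumping lemma.
Choose s = a^p b^p. Then s ∈ L and |s| = 2p ≥ p.
By the pumping lemma, s = xyz for some x, y, z with |xy| ≤ p, |y| ≥ 1, and xy^i z ∈ L for every i ≥ 0.
Since |xy| ≤ p and the first p symbols of s are all a's, we must have y = a^k for some k with 1 ≤ k ≤ p.

Take i = 0: xy⁰z = a^(p − k) b^p.
This string has p − k a's but p b's, and p − k < p because k ≥ 1. So xy⁰z ∉ L.

This contradicts the pumping lemma, which requires xy^i z ∈ L for all i ≥ 0.
Hence L = {a^n b^n : n ≥ 0} is not regular. ∎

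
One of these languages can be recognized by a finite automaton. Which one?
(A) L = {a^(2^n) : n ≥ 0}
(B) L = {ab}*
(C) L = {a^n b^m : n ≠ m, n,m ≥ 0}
(B) {ab}*

(B) L = {ab}* is regular.

This can be recognized by a finite automaton (DFA/NFA).
Regular expressions like {ab}* define regular languages.

The other choices are not regular:
- {a^n b^m : n ≠ m, n,m ≥ 0}: After pumping a's, we can make n = m
- {a^(2^n) : n ≥ 0}: After pumping, length is no longer a power of 2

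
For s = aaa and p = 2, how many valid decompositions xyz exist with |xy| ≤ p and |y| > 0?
3

For s = 'aaa' with pumping length p = 2:

Constraints: |xy| ≤ 2, |y| > 0

Valid decompositions (|xy| ≤ p, |y| ≥ 1):
  • x='', y='a', z='aa'
  • x='a', y='a', z='a'
  • x='', y='aa', z='a'

Total count: 3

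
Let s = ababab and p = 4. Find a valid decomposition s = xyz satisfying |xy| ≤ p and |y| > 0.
x = 'a', y = 'bab', z = 'ab'

For s = ababab and p = 4, one valid decomposition is:
- x = 'a' (length 1)
- y = 'bab' (length 3)
- z = 'ab' (length 2)

Verification:
- xyz = 'a' + 'bab' + 'ab' = ababab ✓
- |xy| = 4 ≤ 4 ✓
- |y| = 3 > 0 ✓

All pumping lemma constraints are satisfied.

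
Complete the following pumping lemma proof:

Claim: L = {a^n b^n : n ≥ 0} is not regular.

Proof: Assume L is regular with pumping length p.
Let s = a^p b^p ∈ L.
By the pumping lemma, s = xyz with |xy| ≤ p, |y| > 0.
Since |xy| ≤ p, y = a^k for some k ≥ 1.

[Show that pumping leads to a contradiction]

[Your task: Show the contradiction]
Consider xy²z = a^(p+k) b^p.

Since k ≥ 1, we have p + k > p.
So xy²z has more a's than b's: (p+k) a's vs p b's.
This means xy²z ∉ L because a^n b^n requires equal counts.

This contradicts the pumping lemma which states xy²z ∈ L.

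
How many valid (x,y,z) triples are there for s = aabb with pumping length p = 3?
6

For s = 'aabb' with pumping length p = 3:

Constraints: |xy| ≤ 3, |y| > 0

Valid decompositions (|xy| ≤ p, |y| ≥ 1):
  • x='', y='a', z='abb'
  • x='a', y='a', z='bb'
  • x='', y='aa', z='bb'
  • x='aa', y='b', z='b'
  • x='a', y='ab', z='b'
  • x='', y='aab', z='b'

Total count: 6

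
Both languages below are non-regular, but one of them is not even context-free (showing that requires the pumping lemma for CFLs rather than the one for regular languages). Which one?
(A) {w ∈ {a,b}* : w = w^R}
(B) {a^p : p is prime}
(B) {a^p : p is prime}

(B) {a^p : p is prime} requires the CFL pumping lemma.

- {w ∈ {a,b}* : w = w^R} is context-free (but not regular)
  • Can be shown non-regular with the regular pumping lemma
  • After pumping, the string is no longer symmetric

- {a^p : p is prime} is NOT context-free
  • Requires the CFL pumping lemma to prove
  • The CFL pumping lemma also fails because prime gaps are unbounded

The CFL pumping lemma is "stronger" in that it can prove non-membership
in the larger class of context-free languages.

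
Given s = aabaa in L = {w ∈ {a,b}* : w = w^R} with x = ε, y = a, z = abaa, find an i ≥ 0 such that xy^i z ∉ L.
i = 2

xy²z = ε · aa · abaa = aaabaa; aaabaa reversed is aabaaa ≠ aaabaa, so it is not a palindrome and is not in L.
(Other choices also work, e.g. i = 0, 3; only i = 1 is guaranteed to stay in L since xy¹z = s.)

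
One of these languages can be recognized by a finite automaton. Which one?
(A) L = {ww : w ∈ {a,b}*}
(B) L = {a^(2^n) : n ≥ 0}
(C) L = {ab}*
(C) {ab}*

(C) L = {ab}* is regular.

This can be recognized by a finite automaton (DFA/NFA).
Regular expressions like {ab}* define regular languages.

The other choices are not regular:
- {ww : w ∈ {a,b}*}: After pumping, the two halves no longer match
- {a^(2^n) : n ≥ 0}: After pumping, length is no longer a power of 2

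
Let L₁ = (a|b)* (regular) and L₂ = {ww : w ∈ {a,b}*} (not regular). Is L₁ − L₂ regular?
No — L₁ − L₂ is not regular.

L₁ − L₂ is the complement of {ww} within {a,b}*. If it were regular, its complement {ww} would be regular as well (regular languages are closed under complement) — contradiction. So L₁ − L₂ is not regular.

Note that the bare facts "L₁ regular, L₂ non-regular" do not settle the question by themselves: the closure of regular languages under ∪, ∩, complement and difference applies only when BOTH operands are regular. With a non-regular operand the result can come out regular or non-regular depending on the specific languages, so one has to work out L₁ − L₂ for this particular pair, as above.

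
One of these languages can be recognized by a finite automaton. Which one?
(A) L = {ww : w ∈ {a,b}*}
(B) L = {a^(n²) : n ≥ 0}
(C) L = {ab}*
(C) {ab}*

(C) L = {ab}* is regular.

This can be recognized by a finite automaton (DFA/NFA).
Regular expressions like {ab}* define regular languages.

The other choices are not regular:
- {a^(n²) : n ≥ 0}: After pumping, length is no longer a perfect square
- {ww : w ∈ {a,b}*}: After pumping, the two halves no longer match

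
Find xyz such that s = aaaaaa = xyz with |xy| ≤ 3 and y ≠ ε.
x = 'a', y = 'a', z = 'aaaa'

For s = aaaaaa and p = 3, one valid decomposition is:
- x = 'a' (length 1)
- y = 'a' (length 1)
- z = 'aaaa' (length 4)

Verification:
- xyz = 'a' + 'a' + 'aaaa' = aaaaaa ✓
- |xy| = 2 ≤ 3 ✓
- |y| = 1 > 0 ✓

All pumping lemma constraints are satisfied.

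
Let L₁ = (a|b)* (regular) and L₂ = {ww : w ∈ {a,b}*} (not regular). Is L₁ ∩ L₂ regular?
No — L₁ ∩ L₂ is not regular.

(a|b)* is all strings over {a,b}, so L₁ ∩ L₂ = {ww : w ∈ {a,b}*} = L₂ itself, which is not regular (pump s = a^p b a^p b).

Note that the bare facts "L₁ regular, L₂ non-regular" do not settle the question by themselves: the closure of regular languages under ∪, ∩, complement and difference applies only when BOTH operands are regular. With a non-regular operand the result can come out regular or non-regular depending on the specific languages, so one has to work out L₁ ∩ L₂ for this particular pair, as above.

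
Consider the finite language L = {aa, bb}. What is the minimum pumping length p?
p = 3

For a finite language L, the pumping lemma holds vacuously if p > max|s| for s ∈ L.

The longest string in L = {aa, bb} has length 2.
If p = 3, then no string s ∈ L has |s| ≥ p, so the condition is vacuously true.

The minimum pumping length is p = 3.

Why no smaller p works: for any p ≤ 2, the longest string s ∈ L has |s| = 2 ≥ p, so it would
have to be pumpable; but pumping up (i = 2, 3, ...) produces ever longer strings, which cannot all lie in the
finite language L. So the pumping property fails for every p ≤ 2.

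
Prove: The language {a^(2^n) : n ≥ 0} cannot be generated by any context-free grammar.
Assume for contradiction that L is context-free, and let p ≥ 1 be the pumping length given by the pumping lemma for CFLs.
Choose s = a^(2^p). Then s ∈ L and |s| = 2^p ≥ p.
By the CFL pumping lemma, s = uvxyz for some u, v, x, y, z with |vxy| ≤ p, |vy| ≥ 1, and uv^i xy^i z ∈ L for every i ≥ 0.
All symbols are a's, so only lengths matter: let k = |vy|, with 1 ≤ k ≤ |vxy| ≤ p < 2^p.

Take i = 2: |uv²xy²z| = 2^p + k, and 2^p < 2^p + k < 2^p + 2^p = 2^(p+1).
So the length lies strictly between consecutive powers of two and is not a power of 2; uv²xy²z ∉ L.

This contradicts the CFL pumping lemma, which requires uv^i xy^i z ∈ L for all i ≥ 0.
Hence L = {a^(2^n) : n ≥ 0} is not context-free. ∎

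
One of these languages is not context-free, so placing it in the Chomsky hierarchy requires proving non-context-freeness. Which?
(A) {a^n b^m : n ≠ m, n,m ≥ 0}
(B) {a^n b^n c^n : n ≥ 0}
(B) {a^n b^n c^n : n ≥ 0}

(B) {a^n b^n c^n : n ≥ 0} requires the CFL pumping lemma.

- {a^n b^m : n ≠ m, n,m ≥ 0} is context-free (but not regular)
  • Can be shown non-regular with the regular pumping lemma
  • After pumping a's, we can make n = m

- {a^n b^n c^n : n ≥ 0} is NOT context-free
  • Requires the CFL pumping lemma to prove
  • Cannot maintain three equal counts simultaneously

The CFL pumping lemma is "stronger" in that it can prove non-membership
in the larger class of context-free languages.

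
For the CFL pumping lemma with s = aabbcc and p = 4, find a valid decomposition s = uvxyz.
u='a', v='a', x='bb', y='c', z='c'

For s = aabbcc with pumping length p = 4:

One valid decomposition:
- u = 'a'
- v = 'a'
- x = 'bb'
- y = 'c'
- z = 'c'

Verification:
- uvxyz = 'a' + 'a' + 'bb' + 'c' + 'c' = aabbcc ✓
- |vxy| = |'abbc'| = 4 ≤ 4 ✓
- |vy| = |'ac'| = 2 > 0 ✓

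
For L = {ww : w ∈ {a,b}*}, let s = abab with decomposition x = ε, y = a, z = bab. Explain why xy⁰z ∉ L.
xy⁰z = bab ∉ L

Pumping with i = 0 replaces y = a by y⁰ = ε:
- Original: s = xyz = abab; abab splits into halves ab · ab, which are equal, so it is in L (w = ab)
- Pumped: xy⁰z = ε · ε · bab = bab
- bab has odd length 3, so it cannot be written as ww and is not in L

The pumping lemma would require xy⁰z ∈ L, so this decomposition yields a contradiction.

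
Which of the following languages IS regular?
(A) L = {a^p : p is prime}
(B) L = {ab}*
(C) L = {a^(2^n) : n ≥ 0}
(B) {ab}*

(B) L = {ab}* is regular.

This can be recognized by a finite automaton (DFA/NFA).
Regular expressions like {ab}* define regular languages.

The other choices are not regular:
- {a^(2^n) : n ≥ 0}: After pumping, length is no longer a power of 2
- {a^p : p is prime}: After pumping, the length becomes composite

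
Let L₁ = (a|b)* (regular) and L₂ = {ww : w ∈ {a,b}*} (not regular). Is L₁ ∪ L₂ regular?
Yes — L₁ ∪ L₂ is regular.

{ww} ⊆ (a|b)*, so L₁ ∪ L₂ = (a|b)*, which is regular.

Note that the bare facts "L₁ regular, L₂ non-regular" do not settle the question by themselves: the closure of regular languages under ∪, ∩, complement and difference applies only when BOTH operands are regular. With a non-regular operand the result can come out regular or non-regular depending on the specific languages, so one has to work out L₁ ∪ L₂ for this particular pair, as above.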